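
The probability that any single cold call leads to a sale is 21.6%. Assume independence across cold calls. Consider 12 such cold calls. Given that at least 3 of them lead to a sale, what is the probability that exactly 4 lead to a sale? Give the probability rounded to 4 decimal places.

X ~ Binomial(12, 0.216). Want P(X=4 | X≥3) = P(X=4) / P(X≥3).
P(X=4) = C(12,4)·0.216^4·0.784^8 = 0.153797
P(X≥3) = 1 − 0.053925 − 0.178284 − 0.270154 = 0.497637
Ratio = 0.153797 / 0.497637 = 0.309055

0.3091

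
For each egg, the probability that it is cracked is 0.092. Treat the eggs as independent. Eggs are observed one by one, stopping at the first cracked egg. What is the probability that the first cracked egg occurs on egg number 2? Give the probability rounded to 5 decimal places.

0.08354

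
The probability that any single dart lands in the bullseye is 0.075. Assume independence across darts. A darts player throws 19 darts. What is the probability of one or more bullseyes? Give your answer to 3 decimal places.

0.773

P(at least one) = 1 − P(none) = 1 − (1 − 0.075)^19
= 1 − 0.22735 = 0.77265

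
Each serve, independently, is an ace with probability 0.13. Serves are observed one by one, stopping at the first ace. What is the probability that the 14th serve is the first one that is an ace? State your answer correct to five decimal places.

0.02127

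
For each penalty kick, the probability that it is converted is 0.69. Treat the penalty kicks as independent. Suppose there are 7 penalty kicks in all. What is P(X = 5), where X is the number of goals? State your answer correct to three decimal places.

0.316

X ~ Binomial(n=7, p=0.69).
P(X=5) = C(7,5) · p^5 · (1−p)^2
= 21 · 0.1564 · 0.0961 = 0.31564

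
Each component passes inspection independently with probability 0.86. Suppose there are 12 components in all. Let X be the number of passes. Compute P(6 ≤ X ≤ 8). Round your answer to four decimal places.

X ~ Binomial(12, 0.86); P(6 ≤ X ≤ 8) = Σ C(12,k) p^k (1−p)^(12−k) over k:
  k=6: C(12,6)·0.86^6·0.14^6 = 0.002815
  k=7: C(12,7)·0.86^7·0.14^5 = 0.014820
  k=8: C(12,8)·0.86^8·0.14^4 = 0.056899
Total = 0.074534

0.0745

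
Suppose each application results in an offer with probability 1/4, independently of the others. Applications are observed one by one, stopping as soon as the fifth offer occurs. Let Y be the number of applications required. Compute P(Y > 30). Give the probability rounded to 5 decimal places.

Needing more than 30 applications ⇔ fewer than 5 successes in the first 30. With X ~ Binomial(30, 0.25), P(Y > 30) = P(X ≤ 4).
  k=0: C(30,0)·0.25^0·0.75^30 = 0.0001786
  k=1: C(30,1)·0.25^1·0.75^29 = 0.0017858
  k=2: C(30,2)·0.25^2·0.75^28 = 0.0086315
  k=3: C(30,3)·0.25^3·0.75^27 = 0.0268535
  k=4: C(30,4)·0.25^4·0.75^26 = 0.0604203
P(X ≤ 4) = 0.0978696

0.09787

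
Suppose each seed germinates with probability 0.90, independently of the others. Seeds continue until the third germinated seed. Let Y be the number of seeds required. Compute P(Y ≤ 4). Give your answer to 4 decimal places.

0.9477

Finishing within 4 seeds ⇔ at least 3 successes in the first 4. With X ~ Binomial(4, 0.90), P(Y ≤ 4) = 1 − P(X ≤ 2).
  k=0: C(4,0)·0.90^0·0.10^4 = 0.000100
  k=1: C(4,1)·0.90^1·0.10^3 = 0.003600
  k=2: C(4,2)·0.90^2·0.10^2 = 0.048600
1 − 0.052300 = 0.947700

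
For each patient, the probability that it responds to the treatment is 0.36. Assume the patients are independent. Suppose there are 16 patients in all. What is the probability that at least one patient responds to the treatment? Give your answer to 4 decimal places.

P(at least one) = 1 − P(none) = 1 − (1 − 0.36)^16
= 1 − 0.000792 = 0.999208

0.9992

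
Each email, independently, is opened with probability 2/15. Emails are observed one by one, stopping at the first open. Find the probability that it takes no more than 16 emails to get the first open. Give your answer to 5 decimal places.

Y = number of emails to the first success; geometric, p = 0.133333.
P(Y ≤ 16) = 1 − (1−p)^16 = 1 − 0.1013056 = 0.8986944

0.89869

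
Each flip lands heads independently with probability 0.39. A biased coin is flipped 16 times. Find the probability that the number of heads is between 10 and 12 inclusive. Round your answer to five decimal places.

0.04842

X ~ Binomial(16, 0.39); P(10 ≤ X ≤ 12) = Σ C(16,k) p^k (1−p)^(16−k) over k:
  k=10: C(16,10)·0.39^10·0.61^6 = 0.0335853
  k=11: C(16,11)·0.39^11·0.61^5 = 0.0117123
  k=12: C(16,12)·0.39^12·0.61^4 = 0.0031201
Total = 0.0484177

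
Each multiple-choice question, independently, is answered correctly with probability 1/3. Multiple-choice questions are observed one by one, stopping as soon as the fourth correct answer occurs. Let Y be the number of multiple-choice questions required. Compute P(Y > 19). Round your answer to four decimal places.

Needing more than 19 multiple-choice questions ⇔ fewer than 4 successes in the first 19. With X ~ Binomial(19, 0.333333), P(Y > 19) = P(X ≤ 3).
  k=0: C(19,0)·0.333333^0·0.666667^19 = 0.000451
  k=1: C(19,1)·0.333333^1·0.666667^18 = 0.004285
  k=2: C(19,2)·0.333333^2·0.666667^17 = 0.019284
  k=3: C(19,3)·0.333333^3·0.666667^16 = 0.054639
P(X ≤ 3) = 0.078659

0.0787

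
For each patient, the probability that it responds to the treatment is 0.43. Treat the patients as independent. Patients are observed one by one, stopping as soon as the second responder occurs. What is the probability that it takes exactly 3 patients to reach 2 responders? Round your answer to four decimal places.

0.2108

Y = trial on which the second success occurs; negative binomial, r=2, p=0.43.
P(Y=3) = C(2,1) · p^2 · (1−p)^1
= 2 · 0.1849 · 0.57 = 0.210786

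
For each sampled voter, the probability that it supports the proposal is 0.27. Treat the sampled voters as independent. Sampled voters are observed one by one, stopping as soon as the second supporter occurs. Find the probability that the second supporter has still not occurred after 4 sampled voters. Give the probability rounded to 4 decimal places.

0.7041

Needing more than 4 sampled voters ⇔ fewer than 2 successes in the first 4. With X ~ Binomial(4, 0.27), P(Y > 4) = P(X ≤ 1).
  k=0: C(4,0)·0.27^0·0.73^4 = 0.283982
  k=1: C(4,1)·0.27^1·0.73^3 = 0.420138
P(X ≤ 1) = 0.704121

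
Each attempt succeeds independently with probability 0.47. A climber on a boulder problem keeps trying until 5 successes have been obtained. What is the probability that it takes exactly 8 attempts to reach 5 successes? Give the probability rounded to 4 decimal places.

0.1195

Y = trial on which the fifth success occurs; negative binomial, r=5, p=0.47.
P(Y=8) = C(7,4) · p^5 · (1−p)^3
= 35 · 0.022935 · 0.14888 = 0.119505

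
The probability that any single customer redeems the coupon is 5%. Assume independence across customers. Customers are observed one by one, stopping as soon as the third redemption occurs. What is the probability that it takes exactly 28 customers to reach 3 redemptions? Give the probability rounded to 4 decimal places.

0.0122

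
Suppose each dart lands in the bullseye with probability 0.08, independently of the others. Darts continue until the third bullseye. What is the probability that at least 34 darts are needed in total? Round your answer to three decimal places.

0.502

Needing more than 33 darts ⇔ fewer than 3 successes in the first 33. With X ~ Binomial(33, 0.08), P(Y > 33) = P(X ≤ 2).
  k=0: C(33,0)·0.08^0·0.92^33 = 0.06383
  k=1: C(33,1)·0.08^1·0.92^32 = 0.18315
  k=2: C(33,2)·0.08^2·0.92^31 = 0.25482
P(X ≤ 2) = 0.50180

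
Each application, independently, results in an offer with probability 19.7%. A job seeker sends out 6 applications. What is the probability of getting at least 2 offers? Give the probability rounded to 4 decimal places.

X ~ Binomial(6, 0.197); P(X ≥ 2) = Σ C(6,k) p^k (1−p)^(6−k) over k:
  k=2: C(6,2)·0.197^2·0.803^4 = 0.242039
  k=3: C(6,3)·0.197^3·0.803^3 = 0.079173
  k=4: C(6,4)·0.197^4·0.803^2 = 0.014568
  k=5: C(6,5)·0.197^5·0.803^1 = 0.001430
  k=6: C(6,6)·0.197^6·0.803^0 = 0.000058
Total = 0.337268

0.3373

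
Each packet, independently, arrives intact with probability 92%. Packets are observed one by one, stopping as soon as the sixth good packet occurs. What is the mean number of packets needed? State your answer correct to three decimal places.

Y = total packets until the sixth success; negative binomial with r=6, p=0.92.
E[Y] = r / p = 6 / 0.92 = 6.52174

6.522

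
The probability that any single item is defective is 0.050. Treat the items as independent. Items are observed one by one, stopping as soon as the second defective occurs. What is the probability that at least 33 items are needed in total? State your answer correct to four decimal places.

0.5200

Needing more than 32 items ⇔ fewer than 2 successes in the first 32. With X ~ Binomial(32, 0.05), P(Y > 32) = P(X ≤ 1).
  k=0: C(32,0)·0.05^0·0.95^32 = 0.193711
  k=1: C(32,1)·0.05^1·0.95^31 = 0.326251
P(X ≤ 1) = 0.519962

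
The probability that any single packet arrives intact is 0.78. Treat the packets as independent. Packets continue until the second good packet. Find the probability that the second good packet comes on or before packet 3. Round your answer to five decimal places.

0.87610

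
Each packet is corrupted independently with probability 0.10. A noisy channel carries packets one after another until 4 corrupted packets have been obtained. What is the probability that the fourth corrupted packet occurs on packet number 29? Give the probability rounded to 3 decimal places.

Y = trial on which the fourth success occurs; negative binomial, r=4, p=0.10.
P(Y=29) = C(28,3) · p^4 · (1−p)^25
= 3276 · 0.0001 · 0.07179 = 0.02352

0.024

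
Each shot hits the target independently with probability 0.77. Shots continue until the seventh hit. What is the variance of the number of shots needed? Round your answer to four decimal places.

Y = total shots until the seventh success; negative binomial with r=7, p=0.77.
Var(Y) = r(1−p)/p² = 7·0.23 / 0.77² = 2.715466

2.7155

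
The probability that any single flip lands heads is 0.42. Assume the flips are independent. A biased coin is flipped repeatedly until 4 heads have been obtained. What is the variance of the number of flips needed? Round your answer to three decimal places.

13.152

Y = total flips until the fourth success; negative binomial with r=4, p=0.42.
Var(Y) = r(1−p)/p² = 4·0.58 / 0.42² = 13.15193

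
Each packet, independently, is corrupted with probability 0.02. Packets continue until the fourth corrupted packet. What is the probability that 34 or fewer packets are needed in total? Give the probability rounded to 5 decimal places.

0.00460

Finishing within 34 packets ⇔ at least 4 successes in the first 34. With X ~ Binomial(34, 0.02), P(Y ≤ 34) = 1 − P(X ≤ 3).
  k=0: C(34,0)·0.02^0·0.98^34 = 0.5031374
  k=1: C(34,1)·0.02^1·0.98^33 = 0.3491157
  k=2: C(34,2)·0.02^2·0.98^32 = 0.1175594
  k=3: C(34,3)·0.02^3·0.98^31 = 0.0255912
1 − 0.9954036 = 0.0045964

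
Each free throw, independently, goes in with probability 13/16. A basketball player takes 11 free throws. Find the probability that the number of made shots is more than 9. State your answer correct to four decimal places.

X ~ Binomial(11, 0.8125); P(X ≥ 10) = Σ C(11,k) p^k (1−p)^(11−k) over k:
  k=10: C(11,10)·0.8125^10·0.1875^1 = 0.258599
  k=11: C(11,11)·0.8125^11·0.1875^0 = 0.101873
Total = 0.360472

0.3605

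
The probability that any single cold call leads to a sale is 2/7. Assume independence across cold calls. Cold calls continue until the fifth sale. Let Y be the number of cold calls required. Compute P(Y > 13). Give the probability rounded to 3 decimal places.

Needing more than 13 cold calls ⇔ fewer than 5 successes in the first 13. With X ~ Binomial(13, 0.285714), P(Y > 13) = P(X ≤ 4).
  k=0: C(13,0)·0.285714^0·0.714286^13 = 0.01260
  k=1: C(13,1)·0.285714^1·0.714286^12 = 0.06551
  k=2: C(13,2)·0.285714^2·0.714286^11 = 0.15724
  k=3: C(13,3)·0.285714^3·0.714286^10 = 0.23061
  k=4: C(13,4)·0.285714^4·0.714286^9 = 0.23061
P(X ≤ 4) = 0.69657

0.697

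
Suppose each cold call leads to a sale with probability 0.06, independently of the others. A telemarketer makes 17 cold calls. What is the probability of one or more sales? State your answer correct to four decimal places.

0.6507

P(at least one) = 1 − P(none) = 1 − (1 − 0.06)^17
= 1 − 0.349280 = 0.650720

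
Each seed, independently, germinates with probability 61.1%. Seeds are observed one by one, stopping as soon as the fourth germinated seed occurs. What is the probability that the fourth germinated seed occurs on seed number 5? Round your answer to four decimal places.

0.2169

Y = trial on which the fourth success occurs; negative binomial, r=4, p=0.611.
P(Y=5) = C(4,3) · p^4 · (1−p)^1
= 4 · 0.13937 · 0.389 = 0.216857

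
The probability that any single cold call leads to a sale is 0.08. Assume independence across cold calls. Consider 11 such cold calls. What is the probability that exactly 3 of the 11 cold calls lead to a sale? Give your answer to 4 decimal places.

X ~ Binomial(n=11, p=0.08).
P(X=3) = C(11,3) · p^3 · (1−p)^8
= 165 · 0.000512 · 0.51322 = 0.043357

0.0434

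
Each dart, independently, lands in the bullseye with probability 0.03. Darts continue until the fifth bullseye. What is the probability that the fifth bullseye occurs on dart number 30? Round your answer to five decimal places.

0.00027

Y = trial on which the fifth success occurs; negative binomial, r=5, p=0.03.
P(Y=30) = C(29,4) · p^5 · (1−p)^25
= 23751 · 2.43e-08 · 0.46697 = 0.0002695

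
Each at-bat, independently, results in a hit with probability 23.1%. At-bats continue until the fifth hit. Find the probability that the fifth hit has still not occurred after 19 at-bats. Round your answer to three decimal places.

0.544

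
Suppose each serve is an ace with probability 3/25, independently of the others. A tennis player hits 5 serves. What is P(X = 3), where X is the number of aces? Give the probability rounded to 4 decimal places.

X ~ Binomial(n=5, p=0.12).
P(X=3) = C(5,3) · p^3 · (1−p)^2
= 10 · 0.001728 · 0.7744 = 0.013382

0.0134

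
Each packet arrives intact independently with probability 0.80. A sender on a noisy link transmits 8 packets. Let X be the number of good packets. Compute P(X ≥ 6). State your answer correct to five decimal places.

0.79692

X ~ Binomial(8, 0.80); P(X ≥ 6) = Σ C(8,k) p^k (1−p)^(8−k) over k:
  k=6: C(8,6)·0.80^6·0.20^2 = 0.2936013
  k=7: C(8,7)·0.80^7·0.20^1 = 0.3355443
  k=8: C(8,8)·0.80^8·0.20^0 = 0.1677722
Total = 0.7969178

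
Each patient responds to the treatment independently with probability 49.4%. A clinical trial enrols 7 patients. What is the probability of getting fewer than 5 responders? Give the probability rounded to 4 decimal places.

0.7832

X ~ Binomial(7, 0.494); P(X ≤ 4) = Σ C(7,k) p^k (1−p)^(7−k) over k:
  k=0: C(7,0)·0.494^0·0.506^7 = 0.008493
  k=1: C(7,1)·0.494^1·0.506^6 = 0.058040
  k=2: C(7,2)·0.494^2·0.506^5 = 0.169991
  k=3: C(7,3)·0.494^3·0.506^4 = 0.276599
  k=4: C(7,4)·0.494^4·0.506^3 = 0.270040
Total = 0.783163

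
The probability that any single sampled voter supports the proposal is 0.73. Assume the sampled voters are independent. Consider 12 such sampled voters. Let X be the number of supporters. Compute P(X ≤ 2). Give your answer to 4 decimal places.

X ~ Binomial(12, 0.73); P(X ≤ 2) = Σ C(12,k) p^k (1−p)^(12−k) over k:
  k=0: C(12,0)·0.73^0·0.27^12 = 0.000000
  k=1: C(12,1)·0.73^1·0.27^11 = 0.000005
  k=2: C(12,2)·0.73^2·0.27^10 = 0.000072
Total = 0.000077

0.0001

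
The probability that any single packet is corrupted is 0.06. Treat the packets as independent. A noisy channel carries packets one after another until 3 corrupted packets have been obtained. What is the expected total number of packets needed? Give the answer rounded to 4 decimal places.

50.0000

Y = total packets until the third success; negative binomial with r=3, p=0.06.
E[Y] = r / p = 3 / 0.06 = 50.000000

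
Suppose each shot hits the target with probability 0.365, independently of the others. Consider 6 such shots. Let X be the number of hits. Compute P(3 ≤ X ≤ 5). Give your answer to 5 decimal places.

0.38105

X ~ Binomial(6, 0.365); P(3 ≤ X ≤ 5) = Σ C(6,k) p^k (1−p)^(6−k) over k:
  k=3: C(6,3)·0.365^3·0.635^3 = 0.2490174
  k=4: C(6,4)·0.365^4·0.635^2 = 0.1073520
  k=5: C(6,5)·0.365^5·0.635^1 = 0.0246825
Total = 0.3810520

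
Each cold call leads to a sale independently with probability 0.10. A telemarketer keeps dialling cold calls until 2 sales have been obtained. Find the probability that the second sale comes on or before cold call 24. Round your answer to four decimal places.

0.7075

Finishing within 24 cold calls ⇔ at least 2 successes in the first 24. With X ~ Binomial(24, 0.10), P(Y ≤ 24) = 1 − P(X ≤ 1).
  k=0: C(24,0)·0.10^0·0.90^24 = 0.079766
  k=1: C(24,1)·0.10^1·0.90^23 = 0.212711
1 − 0.292477 = 0.707523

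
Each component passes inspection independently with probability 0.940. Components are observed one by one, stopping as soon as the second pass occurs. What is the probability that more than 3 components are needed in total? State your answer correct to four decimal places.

Needing more than 3 components ⇔ fewer than 2 successes in the first 3. With X ~ Binomial(3, 0.94), P(Y > 3) = P(X ≤ 1).
  k=0: C(3,0)·0.94^0·0.06^3 = 0.000216
  k=1: C(3,1)·0.94^1·0.06^2 = 0.010152
P(X ≤ 1) = 0.010368

0.0104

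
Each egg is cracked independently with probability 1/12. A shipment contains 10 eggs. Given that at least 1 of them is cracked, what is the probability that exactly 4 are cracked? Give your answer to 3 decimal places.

X ~ Binomial(10, 0.083333). Want P(X=4 | X≥1) = P(X=4) / P(X≥1).
P(X=4) = C(10,4)·0.083333^4·0.916667^6 = 0.00601
P(X≥1) = 1 − 0.41890 = 0.58110
Ratio = 0.00601 / 0.58110 = 0.01034

0.010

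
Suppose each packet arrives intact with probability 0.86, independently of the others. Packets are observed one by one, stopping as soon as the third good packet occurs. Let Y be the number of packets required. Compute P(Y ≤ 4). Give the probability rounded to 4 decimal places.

0.9032

Finishing within 4 packets ⇔ at least 3 successes in the first 4. With X ~ Binomial(4, 0.86), P(Y ≤ 4) = 1 − P(X ≤ 2).
  k=0: C(4,0)·0.86^0·0.14^4 = 0.000384
  k=1: C(4,1)·0.86^1·0.14^3 = 0.009439
  k=2: C(4,2)·0.86^2·0.14^2 = 0.086977
1 − 0.096800 = 0.903200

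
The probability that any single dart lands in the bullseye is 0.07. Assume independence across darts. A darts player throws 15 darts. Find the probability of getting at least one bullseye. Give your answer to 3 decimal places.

0.663

P(at least one) = 1 − P(none) = 1 − (1 − 0.07)^15
= 1 − 0.33670 = 0.66330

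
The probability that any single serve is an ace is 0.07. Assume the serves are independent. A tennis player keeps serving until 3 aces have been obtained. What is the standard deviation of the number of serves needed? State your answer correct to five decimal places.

23.86185

Y = total serves until the third success; negative binomial with r=3, p=0.07.
SD(Y) = √[r(1−p)/p²] = √(569.3877551) = 23.8618473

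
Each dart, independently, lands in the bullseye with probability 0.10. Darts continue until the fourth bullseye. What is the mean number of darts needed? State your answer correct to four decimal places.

40.0000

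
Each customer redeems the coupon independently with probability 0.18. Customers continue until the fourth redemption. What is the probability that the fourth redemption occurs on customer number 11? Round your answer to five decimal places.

Y = trial on which the fourth success occurs; negative binomial, r=4, p=0.18.
P(Y=11) = C(10,3) · p^4 · (1−p)^7
= 120 · 0.0010498 · 0.24929 = 0.0314028

0.03140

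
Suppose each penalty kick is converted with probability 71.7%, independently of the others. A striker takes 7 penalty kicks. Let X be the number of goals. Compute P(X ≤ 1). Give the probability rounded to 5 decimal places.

X ~ Binomial(7, 0.717); P(X ≤ 1) = Σ C(7,k) p^k (1−p)^(7−k) over k:
  k=0: C(7,0)·0.717^0·0.283^7 = 0.0001454
  k=1: C(7,1)·0.717^1·0.283^6 = 0.0025783
Total = 0.0027237

0.00272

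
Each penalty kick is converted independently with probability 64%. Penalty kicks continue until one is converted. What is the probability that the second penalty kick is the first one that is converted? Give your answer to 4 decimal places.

Geometric (trials to first success), p = 0.64.
P(Y = 2) = (1−p)^1 · p = 0.36 · 0.64 = 0.230400

0.2304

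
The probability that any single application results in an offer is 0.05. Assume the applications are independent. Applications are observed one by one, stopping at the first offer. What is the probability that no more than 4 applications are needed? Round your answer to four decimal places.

0.1855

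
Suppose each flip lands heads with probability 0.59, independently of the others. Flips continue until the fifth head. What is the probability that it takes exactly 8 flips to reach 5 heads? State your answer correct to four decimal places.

0.1725

Y = trial on which the fifth success occurs; negative binomial, r=5, p=0.59.
P(Y=8) = C(7,4) · p^5 · (1−p)^3
= 35 · 0.071492 · 0.068921 = 0.172457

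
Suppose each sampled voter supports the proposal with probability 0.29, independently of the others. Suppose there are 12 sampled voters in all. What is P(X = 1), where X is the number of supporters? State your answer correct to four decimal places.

X ~ Binomial(n=12, p=0.29).
P(X=1) = C(12,1) · p^1 · (1−p)^11
= 12 · 0.29 · 0.023112 = 0.080431

0.0804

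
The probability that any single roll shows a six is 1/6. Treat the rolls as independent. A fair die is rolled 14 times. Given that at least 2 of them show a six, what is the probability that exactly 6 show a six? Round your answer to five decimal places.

0.02126

X ~ Binomial(14, 0.166667). Want P(X=6 | X≥2) = P(X=6) / P(X≥2).
P(X=6) = C(14,6)·0.166667^6·0.833333^8 = 0.0149692
P(X≥2) = 1 − 0.0778866 − 0.2180824 = 0.7040310
Ratio = 0.0149692 / 0.7040310 = 0.0212621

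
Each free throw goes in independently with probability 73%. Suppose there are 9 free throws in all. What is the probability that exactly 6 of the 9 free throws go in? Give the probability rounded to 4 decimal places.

X ~ Binomial(n=9, p=0.73).
P(X=6) = C(9,6) · p^6 · (1−p)^3
= 84 · 0.15133 · 0.019683 = 0.250212

0.2502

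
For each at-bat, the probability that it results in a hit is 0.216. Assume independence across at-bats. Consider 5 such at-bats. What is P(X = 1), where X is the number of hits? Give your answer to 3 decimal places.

0.408

X ~ Binomial(n=5, p=0.216).
P(X=1) = C(5,1) · p^1 · (1−p)^4
= 5 · 0.216 · 0.3778 = 0.40803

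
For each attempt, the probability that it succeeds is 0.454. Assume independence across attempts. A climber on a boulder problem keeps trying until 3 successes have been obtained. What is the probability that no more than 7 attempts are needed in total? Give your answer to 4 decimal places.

0.6913

Finishing within 7 attempts ⇔ at least 3 successes in the first 7. With X ~ Binomial(7, 0.454), P(Y ≤ 7) = 1 − P(X ≤ 2).
  k=0: C(7,0)·0.454^0·0.546^7 = 0.014466
  k=1: C(7,1)·0.454^1·0.546^6 = 0.084200
  k=2: C(7,2)·0.454^2·0.546^5 = 0.210036
1 − 0.308702 = 0.691298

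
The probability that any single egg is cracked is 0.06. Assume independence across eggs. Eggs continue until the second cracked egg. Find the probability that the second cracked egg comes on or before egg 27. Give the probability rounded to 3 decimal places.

Finishing within 27 eggs ⇔ at least 2 successes in the first 27. With X ~ Binomial(27, 0.06), P(Y ≤ 27) = 1 − P(X ≤ 1).
  k=0: C(27,0)·0.06^0·0.94^27 = 0.18813
  k=1: C(27,1)·0.06^1·0.94^26 = 0.32422
1 − 0.51235 = 0.48765

0.488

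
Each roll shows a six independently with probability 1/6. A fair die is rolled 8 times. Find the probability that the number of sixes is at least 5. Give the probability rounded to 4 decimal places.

X ~ Binomial(8, 0.166667); P(X ≥ 5) = Σ C(8,k) p^k (1−p)^(8−k) over k:
  k=5: C(8,5)·0.166667^5·0.833333^3 = 0.004168
  k=6: C(8,6)·0.166667^6·0.833333^2 = 0.000417
  k=7: C(8,7)·0.166667^7·0.833333^1 = 0.000024
  k=8: C(8,8)·0.166667^8·0.833333^0 = 0.000001
Total = 0.004609

0.0046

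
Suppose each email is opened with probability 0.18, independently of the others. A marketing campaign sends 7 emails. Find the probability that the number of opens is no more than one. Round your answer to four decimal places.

0.6323

X ~ Binomial(7, 0.18); P(X ≤ 1) = Σ C(7,k) p^k (1−p)^(7−k) over k:
  k=0: C(7,0)·0.18^0·0.82^7 = 0.249285
  k=1: C(7,1)·0.18^1·0.82^6 = 0.383048
Total = 0.632334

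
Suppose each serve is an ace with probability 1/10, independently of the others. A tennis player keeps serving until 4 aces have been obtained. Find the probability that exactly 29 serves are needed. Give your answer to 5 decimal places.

Y = trial on which the fourth success occurs; negative binomial, r=4, p=0.10.
P(Y=29) = C(28,3) · p^4 · (1−p)^25
= 3276 · 0.0001 · 0.07179 = 0.0235183

0.02352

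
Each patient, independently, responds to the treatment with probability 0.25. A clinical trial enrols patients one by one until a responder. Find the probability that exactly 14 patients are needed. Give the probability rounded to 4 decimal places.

Geometric (trials to first success), p = 0.25.
P(Y = 14) = (1−p)^13 · p = 0.023757 · 0.25 = 0.005939

0.0059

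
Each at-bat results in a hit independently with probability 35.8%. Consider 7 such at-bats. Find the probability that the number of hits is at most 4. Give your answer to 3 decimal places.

X ~ Binomial(7, 0.358); P(X ≤ 4) = Σ C(7,k) p^k (1−p)^(7−k) over k:
  k=0: C(7,0)·0.358^0·0.642^7 = 0.04495
  k=1: C(7,1)·0.358^1·0.642^6 = 0.17547
  k=2: C(7,2)·0.358^2·0.642^5 = 0.29354
  k=3: C(7,3)·0.358^3·0.642^4 = 0.27281
  k=4: C(7,4)·0.358^4·0.642^3 = 0.15213
Total = 0.93889

0.939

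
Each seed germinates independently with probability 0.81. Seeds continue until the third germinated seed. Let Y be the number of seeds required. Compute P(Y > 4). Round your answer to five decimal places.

0.16564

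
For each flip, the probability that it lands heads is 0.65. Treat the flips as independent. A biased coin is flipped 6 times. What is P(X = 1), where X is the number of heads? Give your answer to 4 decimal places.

0.0205

X ~ Binomial(n=6, p=0.65).
P(X=1) = C(6,1) · p^1 · (1−p)^5
= 6 · 0.65 · 0.0052522 = 0.020484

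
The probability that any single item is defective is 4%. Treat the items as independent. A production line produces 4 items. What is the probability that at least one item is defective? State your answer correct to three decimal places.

P(at least one) = 1 − P(none) = 1 − (1 − 0.04)^4
= 1 − 0.84935 = 0.15065

0.151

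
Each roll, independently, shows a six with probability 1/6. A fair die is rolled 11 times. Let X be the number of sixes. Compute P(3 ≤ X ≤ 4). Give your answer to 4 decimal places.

0.2487

X ~ Binomial(11, 0.166667); P(3 ≤ X ≤ 4) = Σ C(11,k) p^k (1−p)^(11−k) over k:
  k=3: C(11,3)·0.166667^3·0.833333^8 = 0.177656
  k=4: C(11,4)·0.166667^4·0.833333^7 = 0.071062
Total = 0.248719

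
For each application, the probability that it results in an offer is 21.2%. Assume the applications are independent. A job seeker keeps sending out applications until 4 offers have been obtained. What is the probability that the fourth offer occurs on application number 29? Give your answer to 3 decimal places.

0.017

Y = trial on which the fourth success occurs; negative binomial, r=4, p=0.212.
P(Y=29) = C(28,3) · p^4 · (1−p)^25
= 3276 · 0.00202 · 0.0025891 = 0.01713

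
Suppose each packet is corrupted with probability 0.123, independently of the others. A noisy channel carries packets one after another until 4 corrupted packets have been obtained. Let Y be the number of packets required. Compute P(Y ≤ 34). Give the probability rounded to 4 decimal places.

0.6158

Finishing within 34 packets ⇔ at least 4 successes in the first 34. With X ~ Binomial(34, 0.123), P(Y ≤ 34) = 1 − P(X ≤ 3).
  k=0: C(34,0)·0.123^0·0.877^34 = 0.011534
  k=1: C(34,1)·0.123^1·0.877^33 = 0.055001
  k=2: C(34,2)·0.123^2·0.877^32 = 0.127280
  k=3: C(34,3)·0.123^3·0.877^31 = 0.190412
1 − 0.384227 = 0.615773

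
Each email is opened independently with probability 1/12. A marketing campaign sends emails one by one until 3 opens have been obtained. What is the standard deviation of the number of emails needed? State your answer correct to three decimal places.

19.900

Y = total emails until the third success; negative binomial with r=3, p=0.083333.
SD(Y) = √[r(1−p)/p²] = √(396.00000) = 19.89975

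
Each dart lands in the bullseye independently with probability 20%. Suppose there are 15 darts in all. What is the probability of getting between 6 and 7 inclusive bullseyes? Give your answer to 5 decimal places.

0.05681

X ~ Binomial(15, 0.20); P(6 ≤ X ≤ 7) = Σ C(15,k) p^k (1−p)^(15−k) over k:
  k=6: C(15,6)·0.20^6·0.80^9 = 0.0429926
  k=7: C(15,7)·0.20^7·0.80^8 = 0.0138191
Total = 0.0568117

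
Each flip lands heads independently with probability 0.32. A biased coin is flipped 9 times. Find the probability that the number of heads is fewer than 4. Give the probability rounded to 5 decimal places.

0.68272

X ~ Binomial(9, 0.32); P(X ≤ 3) = Σ C(9,k) p^k (1−p)^(9−k) over k:
  k=0: C(9,0)·0.32^0·0.68^9 = 0.0310871
  k=1: C(9,1)·0.32^1·0.68^8 = 0.1316630
  k=2: C(9,2)·0.32^2·0.68^7 = 0.2478363
  k=3: C(9,3)·0.32^3·0.68^6 = 0.2721339
Total = 0.6827203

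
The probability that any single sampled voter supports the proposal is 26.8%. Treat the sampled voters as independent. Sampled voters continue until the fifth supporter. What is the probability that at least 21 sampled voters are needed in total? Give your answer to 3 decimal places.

Needing more than 20 sampled voters ⇔ fewer than 5 successes in the first 20. With X ~ Binomial(20, 0.268), P(Y > 20) = P(X ≤ 4).
  k=0: C(20,0)·0.268^0·0.732^20 = 0.00195
  k=1: C(20,1)·0.268^1·0.732^19 = 0.01428
  k=2: C(20,2)·0.268^2·0.732^18 = 0.04968
  k=3: C(20,3)·0.268^3·0.732^17 = 0.10914
  k=4: C(20,4)·0.268^4·0.732^16 = 0.16983
P(X ≤ 4) = 0.34489

0.345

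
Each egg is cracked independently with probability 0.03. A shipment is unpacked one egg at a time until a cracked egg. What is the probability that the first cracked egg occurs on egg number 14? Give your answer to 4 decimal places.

0.0202

Geometric (trials to first success), p = 0.03.
P(Y = 14) = (1−p)^13 · p = 0.67303 · 0.03 = 0.020191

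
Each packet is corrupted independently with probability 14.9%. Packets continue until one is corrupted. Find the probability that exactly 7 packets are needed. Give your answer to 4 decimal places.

Geometric (trials to first success), p = 0.149.
P(Y = 7) = (1−p)^6 · p = 0.37982 · 0.149 = 0.056593

0.0566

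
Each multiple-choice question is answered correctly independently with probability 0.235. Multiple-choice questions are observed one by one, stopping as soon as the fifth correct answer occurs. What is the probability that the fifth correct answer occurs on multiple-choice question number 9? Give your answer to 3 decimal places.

0.017

Y = trial on which the fifth success occurs; negative binomial, r=5, p=0.235.
P(Y=9) = C(8,4) · p^5 · (1−p)^4
= 70 · 0.0007167 · 0.34249 = 0.01718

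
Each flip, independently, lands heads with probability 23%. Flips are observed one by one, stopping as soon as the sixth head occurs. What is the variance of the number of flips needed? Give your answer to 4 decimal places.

87.3346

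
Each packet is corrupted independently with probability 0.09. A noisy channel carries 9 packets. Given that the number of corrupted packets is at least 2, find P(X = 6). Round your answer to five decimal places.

X ~ Binomial(9, 0.09). Want P(X=6 | X≥2) = P(X=6) / P(X≥2).
P(X=6) = C(9,6)·0.09^6·0.91^3 = 0.0000336
P(X≥2) = 1 − 0.4279298 − 0.3809045 = 0.1911657
Ratio = 0.0000336 / 0.1911657 = 0.0001760

0.00018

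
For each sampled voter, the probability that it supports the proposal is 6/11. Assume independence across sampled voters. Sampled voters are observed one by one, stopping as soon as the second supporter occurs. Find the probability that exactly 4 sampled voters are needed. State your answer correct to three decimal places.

0.184

Y = trial on which the second success occurs; negative binomial, r=2, p=0.545455.
P(Y=4) = C(3,1) · p^2 · (1−p)^2
= 3 · 0.29752 · 0.20661 = 0.18441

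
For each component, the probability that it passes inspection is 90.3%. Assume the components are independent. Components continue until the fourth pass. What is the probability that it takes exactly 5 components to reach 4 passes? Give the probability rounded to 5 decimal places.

Y = trial on which the fourth success occurs; negative binomial, r=4, p=0.903.
P(Y=5) = C(4,3) · p^4 · (1−p)^1
= 4 · 0.66489 · 0.097 = 0.2579780

0.25798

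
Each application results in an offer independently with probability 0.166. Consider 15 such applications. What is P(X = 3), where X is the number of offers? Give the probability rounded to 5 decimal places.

X ~ Binomial(n=15, p=0.166).
P(X=3) = C(15,3) · p^3 · (1−p)^12
= 455 · 0.0045743 · 0.11324 = 0.2356830

0.23568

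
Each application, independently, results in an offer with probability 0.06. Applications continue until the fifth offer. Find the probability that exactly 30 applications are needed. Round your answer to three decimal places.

Y = trial on which the fifth success occurs; negative binomial, r=5, p=0.06.
P(Y=30) = C(29,4) · p^5 · (1−p)^25
= 23751 · 7.776e-07 · 0.21291 = 0.00393

0.004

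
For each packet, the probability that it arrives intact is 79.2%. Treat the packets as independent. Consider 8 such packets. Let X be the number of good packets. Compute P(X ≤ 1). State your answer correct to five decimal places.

0.00011

X ~ Binomial(8, 0.792); P(X ≤ 1) = Σ C(8,k) p^k (1−p)^(8−k) over k:
  k=0: C(8,0)·0.792^0·0.208^8 = 0.0000035
  k=1: C(8,1)·0.792^1·0.208^7 = 0.0001067
Total = 0.0001102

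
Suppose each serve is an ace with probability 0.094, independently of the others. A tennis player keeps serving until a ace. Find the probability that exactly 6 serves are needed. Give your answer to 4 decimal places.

0.0574

Geometric (trials to first success), p = 0.094.
P(Y = 6) = (1−p)^5 · p = 0.61044 · 0.094 = 0.057381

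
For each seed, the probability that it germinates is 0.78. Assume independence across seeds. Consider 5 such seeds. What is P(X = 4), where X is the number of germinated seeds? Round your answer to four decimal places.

0.4072

X ~ Binomial(n=5, p=0.78).
P(X=4) = C(5,4) · p^4 · (1−p)^1
= 5 · 0.37015 · 0.22 = 0.407166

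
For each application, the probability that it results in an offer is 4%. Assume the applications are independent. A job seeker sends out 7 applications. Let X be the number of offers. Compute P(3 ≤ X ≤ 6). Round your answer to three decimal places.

X ~ Binomial(7, 0.04); P(3 ≤ X ≤ 6) = Σ C(7,k) p^k (1−p)^(7−k) over k:
  k=3: C(7,3)·0.04^3·0.96^4 = 0.00190
  k=4: C(7,4)·0.04^4·0.96^3 = 0.00008
  k=5: C(7,5)·0.04^5·0.96^2 = 0.00000
  k=6: C(7,6)·0.04^6·0.96^1 = 0.00000
Total = 0.00198

0.002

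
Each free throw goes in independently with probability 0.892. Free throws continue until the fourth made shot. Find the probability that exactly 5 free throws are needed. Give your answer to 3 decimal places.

0.273

Y = trial on which the fourth success occurs; negative binomial, r=4, p=0.892.
P(Y=5) = C(4,3) · p^4 · (1−p)^1
= 4 · 0.63308 · 0.108 = 0.27349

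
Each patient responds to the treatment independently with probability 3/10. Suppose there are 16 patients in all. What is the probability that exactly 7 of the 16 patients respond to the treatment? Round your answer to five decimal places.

0.10096

X ~ Binomial(n=16, p=0.30).
P(X=7) = C(16,7) · p^7 · (1−p)^9
= 11440 · 0.0002187 · 0.040354 = 0.1009618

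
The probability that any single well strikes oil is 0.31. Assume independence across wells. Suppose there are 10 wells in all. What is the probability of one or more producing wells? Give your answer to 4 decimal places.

P(at least one) = 1 − P(none) = 1 − (1 − 0.31)^10
= 1 − 0.024462 = 0.975538

0.9755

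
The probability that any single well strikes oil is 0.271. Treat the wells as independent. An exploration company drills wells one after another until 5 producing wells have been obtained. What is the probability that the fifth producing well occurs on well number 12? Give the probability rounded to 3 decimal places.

0.053

Y = trial on which the fifth success occurs; negative binomial, r=5, p=0.271.
P(Y=12) = C(11,4) · p^5 · (1−p)^7
= 330 · 0.0014617 · 0.10942 = 0.05278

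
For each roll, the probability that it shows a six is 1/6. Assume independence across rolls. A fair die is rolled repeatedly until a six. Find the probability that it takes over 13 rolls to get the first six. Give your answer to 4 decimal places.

0.0935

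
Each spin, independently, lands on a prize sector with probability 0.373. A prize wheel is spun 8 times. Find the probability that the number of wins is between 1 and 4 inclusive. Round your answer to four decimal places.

X ~ Binomial(8, 0.373); P(1 ≤ X ≤ 4) = Σ C(8,k) p^k (1−p)^(8−k) over k:
  k=1: C(8,1)·0.373^1·0.627^7 = 0.113677
  k=2: C(8,2)·0.373^2·0.627^6 = 0.236691
  k=3: C(8,3)·0.373^3·0.627^5 = 0.281613
  k=4: C(8,4)·0.373^4·0.627^4 = 0.209413
Total = 0.841393

0.8414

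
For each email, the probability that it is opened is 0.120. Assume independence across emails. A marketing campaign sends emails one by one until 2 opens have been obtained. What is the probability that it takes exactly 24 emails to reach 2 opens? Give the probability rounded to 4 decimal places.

0.0199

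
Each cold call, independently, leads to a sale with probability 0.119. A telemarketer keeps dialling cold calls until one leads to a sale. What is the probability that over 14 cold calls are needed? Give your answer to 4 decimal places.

Y = number of cold calls to the first success; geometric, p = 0.119.
P(Y > 14) = P(first 14 all fail) = (1−p)^14 = 0.169693

0.1697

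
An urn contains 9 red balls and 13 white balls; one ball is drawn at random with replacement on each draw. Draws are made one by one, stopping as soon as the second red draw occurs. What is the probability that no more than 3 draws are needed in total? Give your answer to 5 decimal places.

Finishing within 3 draws ⇔ at least 2 successes in the first 3. With X ~ Binomial(3, 0.409091), P(Y ≤ 3) = 1 − P(X ≤ 1).
  k=0: C(3,0)·0.409091^0·0.590909^3 = 0.2063298
  k=1: C(3,1)·0.409091^1·0.590909^2 = 0.4285312
1 − 0.6348610 = 0.3651390

0.36514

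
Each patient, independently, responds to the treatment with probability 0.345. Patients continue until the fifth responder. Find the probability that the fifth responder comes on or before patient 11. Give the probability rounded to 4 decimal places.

Finishing within 11 patients ⇔ at least 5 successes in the first 11. With X ~ Binomial(11, 0.345), P(Y ≤ 11) = 1 − P(X ≤ 4).
  k=0: C(11,0)·0.345^0·0.655^11 = 0.009520
  k=1: C(11,1)·0.345^1·0.655^10 = 0.055160
  k=2: C(11,2)·0.345^2·0.655^9 = 0.145269
  k=3: C(11,3)·0.345^3·0.655^8 = 0.229547
  k=4: C(11,4)·0.345^4·0.655^7 = 0.241813
1 − 0.681309 = 0.318691

0.3187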